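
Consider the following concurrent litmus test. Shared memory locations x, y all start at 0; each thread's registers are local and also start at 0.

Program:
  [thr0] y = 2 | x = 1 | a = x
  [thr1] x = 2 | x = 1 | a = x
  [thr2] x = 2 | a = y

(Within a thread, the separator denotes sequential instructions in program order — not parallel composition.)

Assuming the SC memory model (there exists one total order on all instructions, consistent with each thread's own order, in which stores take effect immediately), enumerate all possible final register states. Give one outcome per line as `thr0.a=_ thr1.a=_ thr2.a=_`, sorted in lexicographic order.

outcome vector order: (thr0.a,thr1.a,thr2.a)
|SC outcomes| = 7

thr0.a=1 thr1.a=1 thr2.a=0
thr0.a=1 thr1.a=1 thr2.a=2
thr0.a=1 thr1.a=2 thr2.a=0
thr0.a=1 thr1.a=2 thr2.a=2
thr0.a=2 thr1.a=1 thr2.a=0
thr0.a=2 thr1.a=1 thr2.a=2
thr0.a=2 thr1.a=2 thr2.a=2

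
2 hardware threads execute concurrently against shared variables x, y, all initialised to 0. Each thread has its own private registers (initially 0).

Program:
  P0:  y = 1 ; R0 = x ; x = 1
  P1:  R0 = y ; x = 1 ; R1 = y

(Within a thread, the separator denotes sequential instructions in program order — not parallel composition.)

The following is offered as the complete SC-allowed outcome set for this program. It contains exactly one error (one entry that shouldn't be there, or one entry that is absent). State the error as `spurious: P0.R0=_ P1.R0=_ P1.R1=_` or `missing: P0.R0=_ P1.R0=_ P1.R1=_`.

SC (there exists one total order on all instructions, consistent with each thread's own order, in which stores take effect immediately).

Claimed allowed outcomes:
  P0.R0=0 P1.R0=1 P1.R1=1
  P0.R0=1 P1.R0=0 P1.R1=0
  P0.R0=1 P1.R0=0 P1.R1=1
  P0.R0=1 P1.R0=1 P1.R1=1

missing: P0.R0=0 P1.R0=0 P1.R1=1

outcome vector order: (P0.R0,P1.R0,P1.R1)
SC: 5 outcomes — {0/0/1; 0/1/1; 1/0/0; 1/0/1; 1/1/1}
SC∖claimed = {0/0/1}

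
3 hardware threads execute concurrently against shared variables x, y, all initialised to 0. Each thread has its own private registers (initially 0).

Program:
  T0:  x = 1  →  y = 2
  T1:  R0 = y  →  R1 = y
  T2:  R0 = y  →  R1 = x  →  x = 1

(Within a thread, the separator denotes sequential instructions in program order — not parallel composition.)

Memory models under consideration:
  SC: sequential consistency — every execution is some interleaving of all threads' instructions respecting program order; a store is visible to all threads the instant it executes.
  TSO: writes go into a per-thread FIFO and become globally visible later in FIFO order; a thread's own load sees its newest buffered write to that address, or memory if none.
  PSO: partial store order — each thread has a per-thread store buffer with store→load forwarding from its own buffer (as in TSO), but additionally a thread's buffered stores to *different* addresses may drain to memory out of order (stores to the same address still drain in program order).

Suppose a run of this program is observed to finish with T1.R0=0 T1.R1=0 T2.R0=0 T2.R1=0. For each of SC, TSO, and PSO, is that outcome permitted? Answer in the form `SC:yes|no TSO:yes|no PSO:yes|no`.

SC:yes TSO:yes PSO:yes

outcome vector order: (T1.R0,T1.R1,T2.R0,T2.R1)
under SC → (0,0,0,0); (0,0,0,1); (0,0,2,1); (0,2,0,0); (0,2,0,1); (0,2,2,1); (2,2,0,0); (2,2,0,1); (2,2,2,1)
under TSO → (0,0,0,0); (0,0,0,1); (0,0,2,1); (0,2,0,0); (0,2,0,1); (0,2,2,1); (2,2,0,0); (2,2,0,1); (2,2,2,1)
under PSO → (0,0,0,0); (0,0,0,1); (0,0,2,0); (0,0,2,1); (0,2,0,0); (0,2,0,1); (0,2,2,0); (0,2,2,1); (2,2,0,0); (2,2,0,1); (2,2,2,0); (2,2,2,1)
target (0,0,0,0) ∈ {SC,TSO,PSO}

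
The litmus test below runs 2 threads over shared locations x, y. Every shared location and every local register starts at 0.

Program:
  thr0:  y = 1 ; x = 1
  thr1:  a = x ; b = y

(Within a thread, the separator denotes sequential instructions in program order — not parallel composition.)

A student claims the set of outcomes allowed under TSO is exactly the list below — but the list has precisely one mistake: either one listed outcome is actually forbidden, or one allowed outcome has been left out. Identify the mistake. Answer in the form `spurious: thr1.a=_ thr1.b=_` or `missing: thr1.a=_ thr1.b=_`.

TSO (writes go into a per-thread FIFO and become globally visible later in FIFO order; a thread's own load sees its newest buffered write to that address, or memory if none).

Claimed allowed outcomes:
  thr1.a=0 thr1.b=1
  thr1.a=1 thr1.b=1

outcome vector order: (thr1.a,thr1.b)
[TSO] allowed = {00; 01; 11}
TSO∖claimed = {00}

missing: thr1.a=0 thr1.b=0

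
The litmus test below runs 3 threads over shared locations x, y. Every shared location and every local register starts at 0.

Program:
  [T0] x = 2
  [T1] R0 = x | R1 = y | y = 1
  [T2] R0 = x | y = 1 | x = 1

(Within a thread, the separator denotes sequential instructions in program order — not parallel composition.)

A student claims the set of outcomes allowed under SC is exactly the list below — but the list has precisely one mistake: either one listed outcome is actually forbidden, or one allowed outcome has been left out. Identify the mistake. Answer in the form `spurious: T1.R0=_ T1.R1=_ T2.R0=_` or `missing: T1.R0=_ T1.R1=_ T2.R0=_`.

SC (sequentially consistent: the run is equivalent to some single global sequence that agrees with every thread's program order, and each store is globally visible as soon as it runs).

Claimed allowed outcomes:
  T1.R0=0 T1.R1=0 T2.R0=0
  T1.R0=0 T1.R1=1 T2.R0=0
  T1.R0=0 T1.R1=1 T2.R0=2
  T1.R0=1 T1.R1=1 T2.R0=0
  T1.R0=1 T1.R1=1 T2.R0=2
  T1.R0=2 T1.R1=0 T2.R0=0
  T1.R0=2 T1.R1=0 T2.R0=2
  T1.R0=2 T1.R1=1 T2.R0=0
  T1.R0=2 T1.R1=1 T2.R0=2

missing: T1.R0=0 T1.R1=0 T2.R0=2

outcome vector order: (T1.R0,T1.R1,T2.R0)
SC: 10 outcomes — {<0 0 0>, <0 0 2>, <0 1 0>, <0 1 2>, <1 1 0>, <1 1 2>, <2 0 0>, <2 0 2>, <2 1 0>, <2 1 2>}
SC∖claimed = {<0 0 2>}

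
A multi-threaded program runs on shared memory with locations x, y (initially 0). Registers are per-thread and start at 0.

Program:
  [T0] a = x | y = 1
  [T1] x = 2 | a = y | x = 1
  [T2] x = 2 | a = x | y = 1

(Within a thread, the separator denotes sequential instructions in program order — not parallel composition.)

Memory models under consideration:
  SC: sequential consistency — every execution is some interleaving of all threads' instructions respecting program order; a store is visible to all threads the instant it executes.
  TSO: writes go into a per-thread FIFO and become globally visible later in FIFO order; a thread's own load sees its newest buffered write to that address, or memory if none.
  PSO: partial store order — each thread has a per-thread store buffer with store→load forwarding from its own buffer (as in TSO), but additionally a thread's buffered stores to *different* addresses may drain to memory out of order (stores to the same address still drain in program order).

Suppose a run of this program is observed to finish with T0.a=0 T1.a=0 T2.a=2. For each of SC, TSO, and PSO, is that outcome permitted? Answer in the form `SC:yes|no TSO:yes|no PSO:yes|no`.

outcome vector order: (T0.a,T1.a,T2.a)
SC (11): 001, 002, 011, 012, 101, 102, 112, 201, 202, 211, 212
TSO (11): 001, 002, 011, 012, 101, 102, 112, 201, 202, 211, 212
PSO (11): 001, 002, 011, 012, 101, 102, 112, 201, 202, 211, 212
target 002 ∈ {SC,TSO,PSO}

SC:yes TSO:yes PSO:yes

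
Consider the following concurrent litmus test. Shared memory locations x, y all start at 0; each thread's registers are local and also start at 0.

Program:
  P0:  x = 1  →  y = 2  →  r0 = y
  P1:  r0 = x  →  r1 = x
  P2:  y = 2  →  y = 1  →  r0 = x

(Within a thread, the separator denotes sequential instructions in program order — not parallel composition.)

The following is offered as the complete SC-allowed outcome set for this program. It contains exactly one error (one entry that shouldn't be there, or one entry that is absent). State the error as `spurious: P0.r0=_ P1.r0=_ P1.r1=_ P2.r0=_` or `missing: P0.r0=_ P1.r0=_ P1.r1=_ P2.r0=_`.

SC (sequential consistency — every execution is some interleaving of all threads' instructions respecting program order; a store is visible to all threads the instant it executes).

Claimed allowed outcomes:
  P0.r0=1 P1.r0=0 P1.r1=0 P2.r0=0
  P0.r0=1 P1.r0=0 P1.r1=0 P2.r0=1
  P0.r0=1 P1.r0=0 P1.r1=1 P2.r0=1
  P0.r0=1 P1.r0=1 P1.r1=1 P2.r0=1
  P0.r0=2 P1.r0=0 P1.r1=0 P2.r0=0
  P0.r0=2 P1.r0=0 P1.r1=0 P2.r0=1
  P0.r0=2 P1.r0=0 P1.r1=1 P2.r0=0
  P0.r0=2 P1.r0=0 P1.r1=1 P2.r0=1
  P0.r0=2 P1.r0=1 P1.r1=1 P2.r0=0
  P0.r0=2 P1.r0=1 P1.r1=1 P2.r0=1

outcome vector order: (P0.r0,P1.r0,P1.r1,P2.r0)
SC: 9 outcomes — {(1,0,0,1), (1,0,1,1), (1,1,1,1), (2,0,0,0), (2,0,0,1), (2,0,1,0), (2,0,1,1), (2,1,1,0), (2,1,1,1)}
claimed∖SC = {(1,0,0,0)}

spurious: P0.r0=1 P1.r0=0 P1.r1=0 P2.r0=0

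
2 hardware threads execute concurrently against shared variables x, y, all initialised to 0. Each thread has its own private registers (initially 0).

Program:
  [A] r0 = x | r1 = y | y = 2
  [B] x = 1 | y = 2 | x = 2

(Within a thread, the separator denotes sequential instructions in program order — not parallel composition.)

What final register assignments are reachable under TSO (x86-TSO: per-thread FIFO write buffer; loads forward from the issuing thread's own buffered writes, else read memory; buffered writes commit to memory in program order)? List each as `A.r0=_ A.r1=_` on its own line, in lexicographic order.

outcome vector order: (A.r0,A.r1)
|TSO outcomes| = 5

A.r0=0 A.r1=0
A.r0=0 A.r1=2
A.r0=1 A.r1=0
A.r0=1 A.r1=2
A.r0=2 A.r1=2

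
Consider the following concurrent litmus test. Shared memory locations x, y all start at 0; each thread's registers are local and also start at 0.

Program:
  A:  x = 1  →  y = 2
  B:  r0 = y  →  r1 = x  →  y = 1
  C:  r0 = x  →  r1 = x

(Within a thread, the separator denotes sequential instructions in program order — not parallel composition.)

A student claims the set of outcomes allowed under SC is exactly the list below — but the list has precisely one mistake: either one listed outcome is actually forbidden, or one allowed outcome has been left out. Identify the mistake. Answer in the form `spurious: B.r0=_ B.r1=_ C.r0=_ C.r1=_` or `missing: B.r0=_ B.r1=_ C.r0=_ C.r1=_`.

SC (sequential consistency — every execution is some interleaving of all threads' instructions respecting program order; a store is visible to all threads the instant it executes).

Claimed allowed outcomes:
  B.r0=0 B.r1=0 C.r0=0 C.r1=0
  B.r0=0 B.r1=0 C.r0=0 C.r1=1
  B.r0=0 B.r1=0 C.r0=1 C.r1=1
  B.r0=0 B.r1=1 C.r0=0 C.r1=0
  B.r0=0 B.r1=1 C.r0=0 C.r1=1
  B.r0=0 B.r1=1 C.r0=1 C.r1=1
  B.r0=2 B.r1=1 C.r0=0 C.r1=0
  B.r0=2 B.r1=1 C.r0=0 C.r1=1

outcome vector order: (B.r0,B.r1,C.r0,C.r1)
SC: 9 outcomes — {0000, 0001, 0011, 0100, 0101, 0111, 2100, 2101, 2111}
SC∖claimed = {2111}

missing: B.r0=2 B.r1=1 C.r0=1 C.r1=1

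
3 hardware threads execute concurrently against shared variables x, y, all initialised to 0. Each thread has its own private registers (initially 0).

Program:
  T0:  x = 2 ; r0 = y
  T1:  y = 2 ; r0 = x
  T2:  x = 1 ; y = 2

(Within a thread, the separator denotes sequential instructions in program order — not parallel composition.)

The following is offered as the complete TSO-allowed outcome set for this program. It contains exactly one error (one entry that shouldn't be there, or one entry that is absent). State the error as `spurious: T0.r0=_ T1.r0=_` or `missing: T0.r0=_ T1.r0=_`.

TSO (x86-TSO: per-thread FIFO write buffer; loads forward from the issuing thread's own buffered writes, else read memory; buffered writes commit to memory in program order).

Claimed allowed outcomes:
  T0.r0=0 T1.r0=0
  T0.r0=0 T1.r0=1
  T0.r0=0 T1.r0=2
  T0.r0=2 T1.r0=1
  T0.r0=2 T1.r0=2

missing: T0.r0=2 T1.r0=0

outcome vector order: (T0.r0,T1.r0)
TSO (6): (0,0); (0,1); (0,2); (2,0); (2,1); (2,2)
TSO∖claimed = {(2,0)}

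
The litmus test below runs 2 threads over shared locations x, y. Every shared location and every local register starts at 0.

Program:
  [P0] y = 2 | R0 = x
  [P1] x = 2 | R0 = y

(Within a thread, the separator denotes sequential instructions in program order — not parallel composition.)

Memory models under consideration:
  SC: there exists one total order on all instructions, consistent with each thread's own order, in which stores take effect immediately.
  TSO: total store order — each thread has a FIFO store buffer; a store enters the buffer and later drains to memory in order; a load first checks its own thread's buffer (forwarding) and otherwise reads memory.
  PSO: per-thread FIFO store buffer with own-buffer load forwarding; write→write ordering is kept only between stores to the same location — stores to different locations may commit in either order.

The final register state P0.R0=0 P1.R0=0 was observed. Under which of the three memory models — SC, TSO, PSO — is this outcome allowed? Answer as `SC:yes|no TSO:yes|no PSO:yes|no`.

outcome vector order: (P0.R0,P1.R0)
under SC → 0/2; 2/0; 2/2
under TSO → 0/0; 0/2; 2/0; 2/2
under PSO → 0/0; 0/2; 2/0; 2/2
target 0/0 ∈ {TSO,PSO}

SC:no TSO:yes PSO:yes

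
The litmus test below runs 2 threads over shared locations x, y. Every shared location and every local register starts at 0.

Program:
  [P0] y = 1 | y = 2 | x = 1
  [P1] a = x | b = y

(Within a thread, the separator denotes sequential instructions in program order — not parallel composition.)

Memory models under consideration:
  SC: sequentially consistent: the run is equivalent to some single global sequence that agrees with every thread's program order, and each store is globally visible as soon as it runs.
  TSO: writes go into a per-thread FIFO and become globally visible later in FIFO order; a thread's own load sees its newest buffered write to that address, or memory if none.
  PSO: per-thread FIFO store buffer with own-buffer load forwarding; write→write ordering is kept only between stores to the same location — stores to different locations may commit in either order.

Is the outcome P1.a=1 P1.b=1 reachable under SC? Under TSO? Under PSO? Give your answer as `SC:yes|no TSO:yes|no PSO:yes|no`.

SC:no TSO:no PSO:yes

outcome vector order: (P1.a,P1.b)
under SC → 0/0 0/1 0/2 1/2
under TSO → 0/0 0/1 0/2 1/2
under PSO → 0/0 0/1 0/2 1/0 1/1 1/2
target 1/1 ∈ {PSO}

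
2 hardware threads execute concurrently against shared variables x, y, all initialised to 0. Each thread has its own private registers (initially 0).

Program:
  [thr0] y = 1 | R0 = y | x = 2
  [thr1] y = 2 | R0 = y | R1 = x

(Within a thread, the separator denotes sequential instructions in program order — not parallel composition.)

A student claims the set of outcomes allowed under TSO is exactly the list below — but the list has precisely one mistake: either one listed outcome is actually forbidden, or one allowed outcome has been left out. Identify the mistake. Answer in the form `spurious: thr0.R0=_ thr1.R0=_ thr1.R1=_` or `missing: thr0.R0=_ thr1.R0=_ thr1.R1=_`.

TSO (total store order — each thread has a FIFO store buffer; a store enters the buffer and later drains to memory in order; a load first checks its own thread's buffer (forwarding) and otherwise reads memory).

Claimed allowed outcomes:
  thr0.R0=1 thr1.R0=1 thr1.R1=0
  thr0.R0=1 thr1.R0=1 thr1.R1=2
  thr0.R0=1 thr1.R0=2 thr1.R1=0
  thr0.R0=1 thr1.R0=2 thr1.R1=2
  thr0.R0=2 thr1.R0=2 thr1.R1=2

missing: thr0.R0=2 thr1.R0=2 thr1.R1=0

outcome vector order: (thr0.R0,thr1.R0,thr1.R1)
TSO (6): 110 112 120 122 220 222
TSO∖claimed = {220}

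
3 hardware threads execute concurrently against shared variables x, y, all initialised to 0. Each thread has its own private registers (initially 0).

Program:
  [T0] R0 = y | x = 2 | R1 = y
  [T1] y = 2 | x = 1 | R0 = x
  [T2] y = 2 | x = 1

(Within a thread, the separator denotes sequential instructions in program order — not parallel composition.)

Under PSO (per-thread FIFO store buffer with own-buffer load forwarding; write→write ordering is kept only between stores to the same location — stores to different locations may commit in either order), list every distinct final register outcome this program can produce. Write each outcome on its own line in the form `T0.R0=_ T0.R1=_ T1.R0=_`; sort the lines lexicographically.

outcome vector order: (T0.R0,T0.R1,T1.R0)
|PSO outcomes| = 6

T0.R0=0 T0.R1=0 T1.R0=1
T0.R0=0 T0.R1=0 T1.R0=2
T0.R0=0 T0.R1=2 T1.R0=1
T0.R0=0 T0.R1=2 T1.R0=2
T0.R0=2 T0.R1=2 T1.R0=1
T0.R0=2 T0.R1=2 T1.R0=2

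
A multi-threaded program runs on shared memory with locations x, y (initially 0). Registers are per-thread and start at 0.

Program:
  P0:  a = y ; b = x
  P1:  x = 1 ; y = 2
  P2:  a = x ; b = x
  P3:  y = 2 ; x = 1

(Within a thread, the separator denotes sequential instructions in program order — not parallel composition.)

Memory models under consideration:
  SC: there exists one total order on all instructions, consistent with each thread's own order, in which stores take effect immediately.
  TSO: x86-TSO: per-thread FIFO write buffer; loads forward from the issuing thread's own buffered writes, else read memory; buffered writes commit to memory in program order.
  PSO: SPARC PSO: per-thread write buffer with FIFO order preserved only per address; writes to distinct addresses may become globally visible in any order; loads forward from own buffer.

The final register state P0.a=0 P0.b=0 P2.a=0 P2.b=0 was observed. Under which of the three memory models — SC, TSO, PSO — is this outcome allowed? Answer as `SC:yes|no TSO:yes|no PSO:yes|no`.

SC:yes TSO:yes PSO:yes

outcome vector order: (P0.a,P0.b,P2.a,P2.b)
SC: 12 outcomes — {<0 0 0 0> <0 0 0 1> <0 0 1 1> <0 1 0 0> <0 1 0 1> <0 1 1 1> <2 0 0 0> <2 0 0 1> <2 0 1 1> <2 1 0 0> <2 1 0 1> <2 1 1 1>}
TSO: 12 outcomes — {<0 0 0 0> <0 0 0 1> <0 0 1 1> <0 1 0 0> <0 1 0 1> <0 1 1 1> <2 0 0 0> <2 0 0 1> <2 0 1 1> <2 1 0 0> <2 1 0 1> <2 1 1 1>}
PSO: 12 outcomes — {<0 0 0 0> <0 0 0 1> <0 0 1 1> <0 1 0 0> <0 1 0 1> <0 1 1 1> <2 0 0 0> <2 0 0 1> <2 0 1 1> <2 1 0 0> <2 1 0 1> <2 1 1 1>}
target <0 0 0 0> ∈ {SC,TSO,PSO}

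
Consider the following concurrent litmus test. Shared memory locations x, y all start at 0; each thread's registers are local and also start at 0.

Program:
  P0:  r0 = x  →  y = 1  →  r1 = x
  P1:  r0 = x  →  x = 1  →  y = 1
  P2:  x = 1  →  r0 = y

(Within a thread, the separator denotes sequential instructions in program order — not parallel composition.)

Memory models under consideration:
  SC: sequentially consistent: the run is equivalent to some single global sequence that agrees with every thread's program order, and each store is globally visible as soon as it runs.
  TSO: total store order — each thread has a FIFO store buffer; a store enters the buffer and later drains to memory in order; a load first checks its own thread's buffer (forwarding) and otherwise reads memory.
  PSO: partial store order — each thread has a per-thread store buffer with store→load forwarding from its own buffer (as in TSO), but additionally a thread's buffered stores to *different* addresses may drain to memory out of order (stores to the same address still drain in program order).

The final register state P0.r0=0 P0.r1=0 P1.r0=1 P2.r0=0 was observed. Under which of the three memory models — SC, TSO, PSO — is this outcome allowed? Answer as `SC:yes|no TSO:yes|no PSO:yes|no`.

SC:no TSO:yes PSO:yes

outcome vector order: (P0.r0,P0.r1,P1.r0,P2.r0)
SC: 10 outcomes — {<0 0 0 1>; <0 0 1 1>; <0 1 0 0>; <0 1 0 1>; <0 1 1 0>; <0 1 1 1>; <1 1 0 0>; <1 1 0 1>; <1 1 1 0>; <1 1 1 1>}
TSO: 12 outcomes — {<0 0 0 0>; <0 0 0 1>; <0 0 1 0>; <0 0 1 1>; <0 1 0 0>; <0 1 0 1>; <0 1 1 0>; <0 1 1 1>; <1 1 0 0>; <1 1 0 1>; <1 1 1 0>; <1 1 1 1>}
PSO: 12 outcomes — {<0 0 0 0>; <0 0 0 1>; <0 0 1 0>; <0 0 1 1>; <0 1 0 0>; <0 1 0 1>; <0 1 1 0>; <0 1 1 1>; <1 1 0 0>; <1 1 0 1>; <1 1 1 0>; <1 1 1 1>}
target <0 0 1 0> ∈ {TSO,PSO}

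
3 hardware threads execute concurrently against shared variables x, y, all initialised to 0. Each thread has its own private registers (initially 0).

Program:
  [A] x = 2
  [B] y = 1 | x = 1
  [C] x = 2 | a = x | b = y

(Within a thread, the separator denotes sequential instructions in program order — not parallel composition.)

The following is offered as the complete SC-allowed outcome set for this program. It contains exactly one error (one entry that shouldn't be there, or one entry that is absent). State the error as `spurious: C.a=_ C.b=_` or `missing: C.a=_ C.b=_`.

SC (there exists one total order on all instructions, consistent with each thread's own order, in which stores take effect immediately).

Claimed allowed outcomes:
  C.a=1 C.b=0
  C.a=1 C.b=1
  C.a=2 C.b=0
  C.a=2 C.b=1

spurious: C.a=1 C.b=0

outcome vector order: (C.a,C.b)
SC (3): (1,1), (2,0), (2,1)
claimed∖SC = {(1,0)}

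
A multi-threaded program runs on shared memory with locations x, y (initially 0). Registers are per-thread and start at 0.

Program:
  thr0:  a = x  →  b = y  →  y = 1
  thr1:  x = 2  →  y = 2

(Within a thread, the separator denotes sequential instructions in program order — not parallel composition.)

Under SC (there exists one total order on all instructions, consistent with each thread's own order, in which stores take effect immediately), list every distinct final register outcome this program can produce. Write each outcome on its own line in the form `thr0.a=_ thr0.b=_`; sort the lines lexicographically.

thr0.a=0 thr0.b=0
thr0.a=0 thr0.b=2
thr0.a=2 thr0.b=0
thr0.a=2 thr0.b=2

outcome vector order: (thr0.a,thr0.b)
|SC outcomes| = 4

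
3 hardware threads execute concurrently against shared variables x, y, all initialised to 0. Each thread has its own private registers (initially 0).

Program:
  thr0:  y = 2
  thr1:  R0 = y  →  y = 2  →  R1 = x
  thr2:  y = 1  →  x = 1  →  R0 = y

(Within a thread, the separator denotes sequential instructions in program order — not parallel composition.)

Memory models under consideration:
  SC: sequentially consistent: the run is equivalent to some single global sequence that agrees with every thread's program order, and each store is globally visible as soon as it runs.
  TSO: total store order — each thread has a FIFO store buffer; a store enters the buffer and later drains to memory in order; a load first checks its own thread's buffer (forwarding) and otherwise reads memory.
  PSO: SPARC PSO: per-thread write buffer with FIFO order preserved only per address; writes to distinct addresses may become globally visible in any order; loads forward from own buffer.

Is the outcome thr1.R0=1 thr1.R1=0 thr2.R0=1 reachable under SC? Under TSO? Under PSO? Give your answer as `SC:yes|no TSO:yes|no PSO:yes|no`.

SC:no TSO:yes PSO:yes

outcome vector order: (thr1.R0,thr1.R1,thr2.R0)
SC (11): (0,0,1); (0,0,2); (0,1,1); (0,1,2); (1,0,2); (1,1,1); (1,1,2); (2,0,1); (2,0,2); (2,1,1); (2,1,2)
TSO (12): (0,0,1); (0,0,2); (0,1,1); (0,1,2); (1,0,1); (1,0,2); (1,1,1); (1,1,2); (2,0,1); (2,0,2); (2,1,1); (2,1,2)
PSO (12): (0,0,1); (0,0,2); (0,1,1); (0,1,2); (1,0,1); (1,0,2); (1,1,1); (1,1,2); (2,0,1); (2,0,2); (2,1,1); (2,1,2)
target (1,0,1) ∈ {TSO,PSO}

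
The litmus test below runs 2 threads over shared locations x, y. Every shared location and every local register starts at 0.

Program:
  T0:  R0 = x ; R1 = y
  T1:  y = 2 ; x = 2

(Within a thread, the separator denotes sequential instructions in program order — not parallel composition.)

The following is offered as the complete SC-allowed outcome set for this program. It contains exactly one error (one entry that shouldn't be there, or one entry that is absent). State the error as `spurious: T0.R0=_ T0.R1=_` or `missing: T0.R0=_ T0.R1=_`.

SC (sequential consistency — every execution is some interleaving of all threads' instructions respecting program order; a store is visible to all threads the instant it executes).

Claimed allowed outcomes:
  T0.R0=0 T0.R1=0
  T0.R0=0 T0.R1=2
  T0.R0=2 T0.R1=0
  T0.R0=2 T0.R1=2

outcome vector order: (T0.R0,T0.R1)
[SC] allowed = {<0 0>, <0 2>, <2 2>}
claimed∖SC = {<2 0>}

spurious: T0.R0=2 T0.R1=0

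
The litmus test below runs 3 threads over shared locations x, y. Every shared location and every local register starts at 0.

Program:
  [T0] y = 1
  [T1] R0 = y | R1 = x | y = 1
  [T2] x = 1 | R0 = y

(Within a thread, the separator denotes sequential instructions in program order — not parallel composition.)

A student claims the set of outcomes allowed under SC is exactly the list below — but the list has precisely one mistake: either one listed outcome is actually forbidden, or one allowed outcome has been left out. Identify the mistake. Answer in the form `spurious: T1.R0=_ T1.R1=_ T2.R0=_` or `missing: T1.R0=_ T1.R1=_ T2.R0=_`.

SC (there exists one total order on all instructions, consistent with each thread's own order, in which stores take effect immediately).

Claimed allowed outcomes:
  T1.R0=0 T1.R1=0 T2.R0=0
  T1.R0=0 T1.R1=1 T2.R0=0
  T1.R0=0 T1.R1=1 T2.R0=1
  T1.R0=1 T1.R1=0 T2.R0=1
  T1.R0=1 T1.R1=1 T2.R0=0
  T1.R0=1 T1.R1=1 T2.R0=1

outcome vector order: (T1.R0,T1.R1,T2.R0)
[SC] allowed = {000 001 010 011 101 110 111}
SC∖claimed = {001}

missing: T1.R0=0 T1.R1=0 T2.R0=1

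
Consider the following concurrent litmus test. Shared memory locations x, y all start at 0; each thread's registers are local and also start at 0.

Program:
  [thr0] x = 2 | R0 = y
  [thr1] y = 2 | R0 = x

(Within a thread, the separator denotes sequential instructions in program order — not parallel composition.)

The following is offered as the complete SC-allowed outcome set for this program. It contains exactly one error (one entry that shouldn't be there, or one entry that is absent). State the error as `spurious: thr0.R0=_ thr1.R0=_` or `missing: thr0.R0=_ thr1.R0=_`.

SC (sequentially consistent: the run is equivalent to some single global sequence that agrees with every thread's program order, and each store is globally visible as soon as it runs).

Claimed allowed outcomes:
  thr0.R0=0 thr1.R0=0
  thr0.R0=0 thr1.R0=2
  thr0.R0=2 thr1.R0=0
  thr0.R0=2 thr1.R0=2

spurious: thr0.R0=0 thr1.R0=0

outcome vector order: (thr0.R0,thr1.R0)
SC: 3 outcomes — {0/2; 2/0; 2/2}
claimed∖SC = {0/0}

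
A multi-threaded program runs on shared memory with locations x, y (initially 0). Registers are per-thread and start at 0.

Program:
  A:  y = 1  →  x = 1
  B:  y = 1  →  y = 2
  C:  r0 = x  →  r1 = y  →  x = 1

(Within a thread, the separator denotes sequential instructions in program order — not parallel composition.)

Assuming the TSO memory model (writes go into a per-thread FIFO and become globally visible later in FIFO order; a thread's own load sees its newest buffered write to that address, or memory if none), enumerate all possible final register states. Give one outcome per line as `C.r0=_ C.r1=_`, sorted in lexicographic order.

C.r0=0 C.r1=0
C.r0=0 C.r1=1
C.r0=0 C.r1=2
C.r0=1 C.r1=1
C.r0=1 C.r1=2

outcome vector order: (C.r0,C.r1)
|TSO outcomes| = 5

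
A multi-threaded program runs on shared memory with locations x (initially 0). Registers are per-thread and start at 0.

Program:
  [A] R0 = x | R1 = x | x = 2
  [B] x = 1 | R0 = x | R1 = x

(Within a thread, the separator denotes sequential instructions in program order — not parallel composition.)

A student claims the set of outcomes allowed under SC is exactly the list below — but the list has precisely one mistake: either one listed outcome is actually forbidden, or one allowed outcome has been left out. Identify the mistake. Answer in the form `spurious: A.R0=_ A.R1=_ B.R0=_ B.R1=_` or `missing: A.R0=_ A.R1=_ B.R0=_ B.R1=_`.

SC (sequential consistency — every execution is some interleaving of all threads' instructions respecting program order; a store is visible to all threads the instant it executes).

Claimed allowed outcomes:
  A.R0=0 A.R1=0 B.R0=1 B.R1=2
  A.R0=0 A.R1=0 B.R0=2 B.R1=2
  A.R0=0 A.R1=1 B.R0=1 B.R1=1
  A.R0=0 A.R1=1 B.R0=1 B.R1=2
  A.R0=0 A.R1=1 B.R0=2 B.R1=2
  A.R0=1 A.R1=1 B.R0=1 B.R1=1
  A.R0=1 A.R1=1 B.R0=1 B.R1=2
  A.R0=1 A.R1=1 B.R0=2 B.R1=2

missing: A.R0=0 A.R1=0 B.R0=1 B.R1=1

outcome vector order: (A.R0,A.R1,B.R0,B.R1)
under SC → 0/0/1/1; 0/0/1/2; 0/0/2/2; 0/1/1/1; 0/1/1/2; 0/1/2/2; 1/1/1/1; 1/1/1/2; 1/1/2/2
SC∖claimed = {0/0/1/1}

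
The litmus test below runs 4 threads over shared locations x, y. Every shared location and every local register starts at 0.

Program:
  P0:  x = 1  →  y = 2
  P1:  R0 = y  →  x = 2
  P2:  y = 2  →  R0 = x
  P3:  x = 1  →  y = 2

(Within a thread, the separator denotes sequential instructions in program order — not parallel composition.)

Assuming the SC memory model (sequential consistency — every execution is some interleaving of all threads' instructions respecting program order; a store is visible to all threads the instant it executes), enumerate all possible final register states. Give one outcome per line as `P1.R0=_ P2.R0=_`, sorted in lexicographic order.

P1.R0=0 P2.R0=0
P1.R0=0 P2.R0=1
P1.R0=0 P2.R0=2
P1.R0=2 P2.R0=0
P1.R0=2 P2.R0=1
P1.R0=2 P2.R0=2

outcome vector order: (P1.R0,P2.R0)
|SC outcomes| = 6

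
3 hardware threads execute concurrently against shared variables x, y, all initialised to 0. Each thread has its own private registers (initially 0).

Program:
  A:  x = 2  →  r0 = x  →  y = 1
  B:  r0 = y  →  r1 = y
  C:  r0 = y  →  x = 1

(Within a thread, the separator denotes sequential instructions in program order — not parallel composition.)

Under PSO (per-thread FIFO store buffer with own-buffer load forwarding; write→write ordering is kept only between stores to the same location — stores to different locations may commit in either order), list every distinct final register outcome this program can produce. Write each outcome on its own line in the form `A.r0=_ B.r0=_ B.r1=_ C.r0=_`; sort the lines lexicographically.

A.r0=1 B.r0=0 B.r1=0 C.r0=0
A.r0=1 B.r0=0 B.r1=1 C.r0=0
A.r0=1 B.r0=1 B.r1=1 C.r0=0
A.r0=2 B.r0=0 B.r1=0 C.r0=0
A.r0=2 B.r0=0 B.r1=0 C.r0=1
A.r0=2 B.r0=0 B.r1=1 C.r0=0
A.r0=2 B.r0=0 B.r1=1 C.r0=1
A.r0=2 B.r0=1 B.r1=1 C.r0=0
A.r0=2 B.r0=1 B.r1=1 C.r0=1

outcome vector order: (A.r0,B.r0,B.r1,C.r0)
|PSO outcomes| = 9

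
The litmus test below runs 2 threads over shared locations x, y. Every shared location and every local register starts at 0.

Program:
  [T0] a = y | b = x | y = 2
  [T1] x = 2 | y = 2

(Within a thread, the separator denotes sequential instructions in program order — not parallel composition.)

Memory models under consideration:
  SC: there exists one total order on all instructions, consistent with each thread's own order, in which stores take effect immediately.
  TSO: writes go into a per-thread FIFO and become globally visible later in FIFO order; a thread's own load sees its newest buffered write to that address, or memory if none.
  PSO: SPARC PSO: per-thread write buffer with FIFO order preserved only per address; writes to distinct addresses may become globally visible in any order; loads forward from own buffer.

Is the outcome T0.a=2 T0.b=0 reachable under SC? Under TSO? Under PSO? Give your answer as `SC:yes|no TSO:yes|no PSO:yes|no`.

SC:no TSO:no PSO:yes

outcome vector order: (T0.a,T0.b)
SC: 3 outcomes — {0/0 0/2 2/2}
TSO: 3 outcomes — {0/0 0/2 2/2}
PSO: 4 outcomes — {0/0 0/2 2/0 2/2}
target 2/0 ∈ {PSO}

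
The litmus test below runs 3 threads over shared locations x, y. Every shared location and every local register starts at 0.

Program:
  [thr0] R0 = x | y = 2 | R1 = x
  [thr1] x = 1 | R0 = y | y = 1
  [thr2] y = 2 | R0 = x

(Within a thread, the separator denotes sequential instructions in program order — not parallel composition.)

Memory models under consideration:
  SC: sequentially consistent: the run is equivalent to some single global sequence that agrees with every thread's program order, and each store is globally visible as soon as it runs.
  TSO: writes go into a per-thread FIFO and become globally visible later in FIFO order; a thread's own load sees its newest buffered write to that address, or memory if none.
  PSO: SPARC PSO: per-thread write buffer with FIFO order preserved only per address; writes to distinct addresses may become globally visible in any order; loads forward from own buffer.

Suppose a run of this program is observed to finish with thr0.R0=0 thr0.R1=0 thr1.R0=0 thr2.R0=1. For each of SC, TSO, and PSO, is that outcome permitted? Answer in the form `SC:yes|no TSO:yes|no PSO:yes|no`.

outcome vector order: (thr0.R0,thr0.R1,thr1.R0,thr2.R0)
under SC → 0/0/2/0; 0/0/2/1; 0/1/0/1; 0/1/2/0; 0/1/2/1; 1/1/0/1; 1/1/2/0; 1/1/2/1
under TSO → 0/0/0/0; 0/0/0/1; 0/0/2/0; 0/0/2/1; 0/1/0/0; 0/1/0/1; 0/1/2/0; 0/1/2/1; 1/1/0/0; 1/1/0/1; 1/1/2/0; 1/1/2/1
under PSO → 0/0/0/0; 0/0/0/1; 0/0/2/0; 0/0/2/1; 0/1/0/0; 0/1/0/1; 0/1/2/0; 0/1/2/1; 1/1/0/0; 1/1/0/1; 1/1/2/0; 1/1/2/1
target 0/0/0/1 ∈ {TSO,PSO}

SC:no TSO:yes PSO:yes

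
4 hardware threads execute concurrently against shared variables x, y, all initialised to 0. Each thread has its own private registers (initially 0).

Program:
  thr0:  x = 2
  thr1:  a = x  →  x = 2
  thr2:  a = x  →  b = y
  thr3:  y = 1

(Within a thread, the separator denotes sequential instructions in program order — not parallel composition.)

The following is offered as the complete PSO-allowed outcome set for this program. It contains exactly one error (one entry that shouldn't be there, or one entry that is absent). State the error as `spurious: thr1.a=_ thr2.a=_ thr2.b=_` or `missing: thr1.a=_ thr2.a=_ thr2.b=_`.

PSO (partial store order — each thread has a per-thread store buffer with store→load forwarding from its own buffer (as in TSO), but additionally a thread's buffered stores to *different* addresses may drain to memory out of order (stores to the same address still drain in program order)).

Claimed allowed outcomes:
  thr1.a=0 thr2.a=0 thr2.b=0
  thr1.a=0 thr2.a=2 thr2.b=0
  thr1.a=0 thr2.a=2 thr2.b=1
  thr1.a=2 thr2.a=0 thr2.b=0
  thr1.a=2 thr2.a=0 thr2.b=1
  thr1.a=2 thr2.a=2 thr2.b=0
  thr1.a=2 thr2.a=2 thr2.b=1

outcome vector order: (thr1.a,thr2.a,thr2.b)
under PSO → 000; 001; 020; 021; 200; 201; 220; 221
PSO∖claimed = {001}

missing: thr1.a=0 thr2.a=0 thr2.b=1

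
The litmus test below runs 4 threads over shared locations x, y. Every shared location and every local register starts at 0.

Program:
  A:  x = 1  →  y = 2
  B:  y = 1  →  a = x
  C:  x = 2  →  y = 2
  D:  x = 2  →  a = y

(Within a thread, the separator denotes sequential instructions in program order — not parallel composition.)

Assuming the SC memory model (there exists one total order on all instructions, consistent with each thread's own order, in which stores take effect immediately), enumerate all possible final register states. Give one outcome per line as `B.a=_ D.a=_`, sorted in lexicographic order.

B.a=0 D.a=1
B.a=0 D.a=2
B.a=1 D.a=0
B.a=1 D.a=1
B.a=1 D.a=2
B.a=2 D.a=0
B.a=2 D.a=1
B.a=2 D.a=2

outcome vector order: (B.a,D.a)
|SC outcomes| = 8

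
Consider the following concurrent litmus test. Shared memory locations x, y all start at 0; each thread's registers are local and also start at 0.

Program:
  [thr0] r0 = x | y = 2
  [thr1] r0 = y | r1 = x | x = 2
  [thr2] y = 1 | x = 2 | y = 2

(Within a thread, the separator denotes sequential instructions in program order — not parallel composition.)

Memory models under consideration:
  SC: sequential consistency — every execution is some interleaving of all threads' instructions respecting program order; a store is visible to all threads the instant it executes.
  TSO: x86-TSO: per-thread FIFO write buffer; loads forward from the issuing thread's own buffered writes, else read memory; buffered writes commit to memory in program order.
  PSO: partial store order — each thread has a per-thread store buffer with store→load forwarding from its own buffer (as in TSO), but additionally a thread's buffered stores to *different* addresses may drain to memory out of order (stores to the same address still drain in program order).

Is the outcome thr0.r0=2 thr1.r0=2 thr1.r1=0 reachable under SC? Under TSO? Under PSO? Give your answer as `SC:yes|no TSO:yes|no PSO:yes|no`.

SC:no TSO:no PSO:yes

outcome vector order: (thr0.r0,thr1.r0,thr1.r1)
SC: 11 outcomes — {<0 0 0> <0 0 2> <0 1 0> <0 1 2> <0 2 0> <0 2 2> <2 0 0> <2 0 2> <2 1 0> <2 1 2> <2 2 2>}
TSO: 11 outcomes — {<0 0 0> <0 0 2> <0 1 0> <0 1 2> <0 2 0> <0 2 2> <2 0 0> <2 0 2> <2 1 0> <2 1 2> <2 2 2>}
PSO: 12 outcomes — {<0 0 0> <0 0 2> <0 1 0> <0 1 2> <0 2 0> <0 2 2> <2 0 0> <2 0 2> <2 1 0> <2 1 2> <2 2 0> <2 2 2>}
target <2 2 0> ∈ {PSO}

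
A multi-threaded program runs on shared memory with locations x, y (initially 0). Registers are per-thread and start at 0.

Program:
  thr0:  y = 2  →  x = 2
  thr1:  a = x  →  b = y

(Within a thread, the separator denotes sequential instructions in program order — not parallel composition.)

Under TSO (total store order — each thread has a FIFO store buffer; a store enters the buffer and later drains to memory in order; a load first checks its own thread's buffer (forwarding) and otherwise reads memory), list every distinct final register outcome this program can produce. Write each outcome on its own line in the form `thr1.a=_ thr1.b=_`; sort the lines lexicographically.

thr1.a=0 thr1.b=0
thr1.a=0 thr1.b=2
thr1.a=2 thr1.b=2

outcome vector order: (thr1.a,thr1.b)
|TSO outcomes| = 3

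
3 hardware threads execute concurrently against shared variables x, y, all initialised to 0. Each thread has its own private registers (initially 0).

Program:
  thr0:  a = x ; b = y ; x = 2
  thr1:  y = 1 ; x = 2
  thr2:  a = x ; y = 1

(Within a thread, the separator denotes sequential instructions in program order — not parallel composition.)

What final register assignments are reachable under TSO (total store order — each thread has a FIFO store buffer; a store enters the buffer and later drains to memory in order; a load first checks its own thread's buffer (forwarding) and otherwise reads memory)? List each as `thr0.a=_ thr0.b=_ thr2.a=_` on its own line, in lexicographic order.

thr0.a=0 thr0.b=0 thr2.a=0
thr0.a=0 thr0.b=0 thr2.a=2
thr0.a=0 thr0.b=1 thr2.a=0
thr0.a=0 thr0.b=1 thr2.a=2
thr0.a=2 thr0.b=1 thr2.a=0
thr0.a=2 thr0.b=1 thr2.a=2

outcome vector order: (thr0.a,thr0.b,thr2.a)
|TSO outcomes| = 6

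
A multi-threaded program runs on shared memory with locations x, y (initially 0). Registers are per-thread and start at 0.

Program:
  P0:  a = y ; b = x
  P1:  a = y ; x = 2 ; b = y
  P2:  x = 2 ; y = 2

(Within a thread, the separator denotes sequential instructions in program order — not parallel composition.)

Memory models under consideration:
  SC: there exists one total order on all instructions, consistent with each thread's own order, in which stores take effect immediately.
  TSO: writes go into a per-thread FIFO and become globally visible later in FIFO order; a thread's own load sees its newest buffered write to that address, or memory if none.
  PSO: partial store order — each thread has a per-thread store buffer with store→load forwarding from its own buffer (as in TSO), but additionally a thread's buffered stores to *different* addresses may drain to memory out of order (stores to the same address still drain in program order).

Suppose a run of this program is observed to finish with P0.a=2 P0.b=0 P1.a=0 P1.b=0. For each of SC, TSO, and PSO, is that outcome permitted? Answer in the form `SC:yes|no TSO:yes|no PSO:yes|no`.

SC:no TSO:no PSO:yes

outcome vector order: (P0.a,P0.b,P1.a,P1.b)
[SC] allowed = {0000; 0002; 0022; 0200; 0202; 0222; 2200; 2202; 2222}
[TSO] allowed = {0000; 0002; 0022; 0200; 0202; 0222; 2200; 2202; 2222}
[PSO] allowed = {0000; 0002; 0022; 0200; 0202; 0222; 2000; 2002; 2022; 2200; 2202; 2222}
target 2000 ∈ {PSO}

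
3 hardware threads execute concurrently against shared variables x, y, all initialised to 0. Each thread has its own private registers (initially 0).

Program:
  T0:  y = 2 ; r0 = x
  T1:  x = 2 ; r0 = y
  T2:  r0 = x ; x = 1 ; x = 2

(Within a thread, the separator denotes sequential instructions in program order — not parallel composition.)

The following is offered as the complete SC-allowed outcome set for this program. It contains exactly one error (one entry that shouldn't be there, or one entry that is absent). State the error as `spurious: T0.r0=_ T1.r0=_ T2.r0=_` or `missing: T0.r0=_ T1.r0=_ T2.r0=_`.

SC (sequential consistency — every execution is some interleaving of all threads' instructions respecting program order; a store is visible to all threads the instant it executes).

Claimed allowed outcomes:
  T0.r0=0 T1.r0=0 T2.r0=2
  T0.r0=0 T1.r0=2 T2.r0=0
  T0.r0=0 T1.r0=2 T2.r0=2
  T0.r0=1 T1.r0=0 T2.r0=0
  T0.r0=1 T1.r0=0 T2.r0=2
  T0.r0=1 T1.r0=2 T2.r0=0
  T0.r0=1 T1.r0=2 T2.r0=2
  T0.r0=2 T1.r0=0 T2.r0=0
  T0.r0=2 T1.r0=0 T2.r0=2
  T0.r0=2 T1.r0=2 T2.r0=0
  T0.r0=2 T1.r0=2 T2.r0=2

spurious: T0.r0=0 T1.r0=0 T2.r0=2

outcome vector order: (T0.r0,T1.r0,T2.r0)
[SC] allowed = {0/2/0; 0/2/2; 1/0/0; 1/0/2; 1/2/0; 1/2/2; 2/0/0; 2/0/2; 2/2/0; 2/2/2}
claimed∖SC = {0/0/2}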